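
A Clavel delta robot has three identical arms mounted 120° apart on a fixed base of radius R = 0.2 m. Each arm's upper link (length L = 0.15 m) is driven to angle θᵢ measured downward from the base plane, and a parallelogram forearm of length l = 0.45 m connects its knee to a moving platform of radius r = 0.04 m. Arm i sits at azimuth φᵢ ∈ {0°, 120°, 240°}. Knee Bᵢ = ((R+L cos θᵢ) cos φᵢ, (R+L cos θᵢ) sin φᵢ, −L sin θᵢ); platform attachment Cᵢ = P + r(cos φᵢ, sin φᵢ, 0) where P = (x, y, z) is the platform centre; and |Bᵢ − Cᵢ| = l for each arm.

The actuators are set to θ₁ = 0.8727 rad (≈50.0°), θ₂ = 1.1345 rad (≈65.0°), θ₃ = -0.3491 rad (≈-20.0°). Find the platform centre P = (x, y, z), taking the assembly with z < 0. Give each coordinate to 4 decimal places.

(-0.0583, -0.1797, -0.3817)

arm 1 at φ=0.0°: ρ1 = 0.2564;  O1 = (0.2564, 0.0000, -0.1149)
arm 2 at φ=120.0°: ρ2 = 0.2234;  O2 = (-0.1117, 0.1935, -0.1359)
φ3=240.0°: virtual centre (-0.1505, -0.2606, 0.0513), radius l
subtract pairs → two planes through P
linear system: -0.7362x+0.3869y = -0.0106−-0.0421z; -0.8138x+-0.5213y = 0.0143−0.3324z
det = 0.6986;  x = 0.0000+0.1527z,  y = -0.0273+0.3993z
quadratic in z: (1.1828)z²+(0.1297)z+(-0.1228)=0, √Δ=0.7732 → z ∈ {-0.3817, 0.2720}; z = -0.3817 (taking z<0)
x = -0.0583, y = -0.1797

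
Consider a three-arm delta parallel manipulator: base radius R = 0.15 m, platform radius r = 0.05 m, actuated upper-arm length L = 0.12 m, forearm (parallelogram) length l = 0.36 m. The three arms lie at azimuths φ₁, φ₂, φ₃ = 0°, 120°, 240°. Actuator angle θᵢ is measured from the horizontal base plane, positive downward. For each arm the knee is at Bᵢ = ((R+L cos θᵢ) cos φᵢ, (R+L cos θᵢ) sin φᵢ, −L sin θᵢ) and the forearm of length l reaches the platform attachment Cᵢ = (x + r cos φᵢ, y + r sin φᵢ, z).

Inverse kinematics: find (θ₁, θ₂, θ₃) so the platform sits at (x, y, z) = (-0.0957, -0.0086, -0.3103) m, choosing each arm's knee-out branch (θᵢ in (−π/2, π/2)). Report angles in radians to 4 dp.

φ1=0.0° → target in arm frame (-0.0957, -0.0086)
  e−x'=0.1957;  (l²−L²−(e−x')²−y'²−z²)/2L = -0.0811
  θ1 = atan2(B,A) + arccos(C/0.3669) = 0.7855
arm 2 (φ=120.0°): x'=0.0404, y'=0.0872
  e−x'=0.0596;  (l²−L²−(e−x')²−y'²−z²)/2L = 0.0323
  √(A²+B²)=0.3160;  θ2 = -1.3810+1.4683 ≈ 0.0872
rotate P by −φ3: (0.0553, -0.0786, -0.3103)
  A=0.0447, B=-0.3103, C=(l²−L²−A²−y'²−z²)/(2L)=0.0448
  √(A²+B²)=0.3135;  θ3 = -1.4277+1.4276 ≈ -0.0002

θ₁ = 0.7855, θ₂ = 0.0872, θ₃ = -0.0002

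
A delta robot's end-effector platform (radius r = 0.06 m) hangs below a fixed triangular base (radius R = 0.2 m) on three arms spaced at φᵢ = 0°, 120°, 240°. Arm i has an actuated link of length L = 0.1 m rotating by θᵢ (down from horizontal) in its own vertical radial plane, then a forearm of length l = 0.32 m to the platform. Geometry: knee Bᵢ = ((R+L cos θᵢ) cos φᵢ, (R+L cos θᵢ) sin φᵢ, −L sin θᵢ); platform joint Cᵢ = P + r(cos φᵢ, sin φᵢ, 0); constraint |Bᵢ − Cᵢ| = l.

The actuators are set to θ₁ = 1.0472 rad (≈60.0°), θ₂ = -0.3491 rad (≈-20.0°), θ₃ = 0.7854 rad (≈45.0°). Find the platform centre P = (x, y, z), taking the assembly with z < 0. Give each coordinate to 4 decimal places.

(-0.0706, 0.0761, -0.2560)

S1 = (0.1900·cos0.0°, 0.1900·sin0.0°, -0.0866) = (0.1900, 0.0000, -0.0866)
φ2=120.0°: virtual centre (-0.1170, 0.2026, 0.0342), radius l
φ3=240.0°: virtual centre (-0.1054, -0.1825, -0.0707), radius l
eliminate P² terms by subtracting sphere 1 from 2 and 3
linear system: -0.6140x+0.4052y = 0.0123−0.2416z; -0.5907x+-0.3650y = 0.0058−0.0318z
Cramer: x(z) = -0.0148+0.2181z;  y(z) = 0.0080-0.2659z
into |P−S₁|² = l²: 1.1182z² + 0.0796z + -0.0529 = 0;  Δ = 0.2430;  z = -0.2560 or 0.1848 → z<0 root = -0.2560
x = -0.0706, y = 0.0761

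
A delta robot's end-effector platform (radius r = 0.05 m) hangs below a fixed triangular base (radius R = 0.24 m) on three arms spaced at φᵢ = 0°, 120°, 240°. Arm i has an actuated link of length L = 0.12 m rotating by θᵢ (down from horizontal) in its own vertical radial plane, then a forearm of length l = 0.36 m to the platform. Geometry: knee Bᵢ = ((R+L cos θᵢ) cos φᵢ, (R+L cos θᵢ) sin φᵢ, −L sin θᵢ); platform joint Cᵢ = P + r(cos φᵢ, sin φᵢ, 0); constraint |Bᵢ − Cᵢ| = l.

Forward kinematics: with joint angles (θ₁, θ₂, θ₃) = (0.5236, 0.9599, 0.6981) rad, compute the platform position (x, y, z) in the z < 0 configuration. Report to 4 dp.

(0.0306, -0.0239, -0.3044)

arm 1 at φ=0.0°: e+L cos θ1 = 0.2939;  O1 = (0.2939, 0.0000, -0.0600)
O2 = (0.2588·cos120.0°, 0.2588·sin120.0°, -0.0983) = (-0.1294, 0.2242, -0.0983)
O3 = (0.2819·cos240.0°, 0.2819·sin240.0°, -0.0771) = (-0.1410, -0.2442, -0.0771)
subtract pairs → two planes through P
linear system: -0.8467x+0.4483y = -0.0133−-0.0766z; -0.8698x+-0.4883y = -0.0046−-0.0343z
Cramer: x(z) = 0.0106-0.0657z;  y(z) = -0.0096+0.0468z
sphere 1 gives Az²+Bz+C=0 with A=1.0065, B=0.1563, C=-0.0457;  B²−4AC=0.2083;  roots -0.3044, 0.1491;  negative root z = -0.3044
x = 0.0306, y = -0.0239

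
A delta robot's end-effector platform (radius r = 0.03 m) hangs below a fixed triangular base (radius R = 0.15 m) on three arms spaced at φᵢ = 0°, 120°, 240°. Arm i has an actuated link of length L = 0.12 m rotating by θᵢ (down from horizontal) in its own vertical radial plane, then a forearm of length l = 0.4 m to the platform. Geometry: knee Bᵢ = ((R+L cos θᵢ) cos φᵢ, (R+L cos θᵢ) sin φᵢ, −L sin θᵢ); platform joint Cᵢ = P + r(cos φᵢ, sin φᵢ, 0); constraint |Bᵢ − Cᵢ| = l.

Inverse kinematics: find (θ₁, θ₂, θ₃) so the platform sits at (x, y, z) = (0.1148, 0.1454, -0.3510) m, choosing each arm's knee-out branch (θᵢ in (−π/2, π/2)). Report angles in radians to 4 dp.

θ₁ = 0.0002, θ₂ = 0.2619, θ₃ = 1.3963

arm 1 (φ=0.0°): x'=0.1148, y'=0.1454
  A cos θ + B sin θ = C:  0.0052·cos θ + -0.3510·sin θ = 0.0051
  √(A²+B²)=0.3510;  θ1 = -1.5560+1.5562 ≈ 0.0002
φ2=120.0° → target in arm frame (0.0685, -0.1721)
  e−x'=0.0515;  (l²−L²−(e−x')²−y'²−z²)/2L = -0.0412
  θ2 = atan2(B,A) + arccos(C/0.3548) = 0.2619
arm 3 (φ=240.0°): x'=-0.1833, y'=0.0267
  e−x'=0.3033;  (l²−L²−(e−x')²−y'²−z²)/2L = -0.2930
  √(A²+B²)=0.4639;  θ3 = -0.8581+2.2544 ≈ 1.3963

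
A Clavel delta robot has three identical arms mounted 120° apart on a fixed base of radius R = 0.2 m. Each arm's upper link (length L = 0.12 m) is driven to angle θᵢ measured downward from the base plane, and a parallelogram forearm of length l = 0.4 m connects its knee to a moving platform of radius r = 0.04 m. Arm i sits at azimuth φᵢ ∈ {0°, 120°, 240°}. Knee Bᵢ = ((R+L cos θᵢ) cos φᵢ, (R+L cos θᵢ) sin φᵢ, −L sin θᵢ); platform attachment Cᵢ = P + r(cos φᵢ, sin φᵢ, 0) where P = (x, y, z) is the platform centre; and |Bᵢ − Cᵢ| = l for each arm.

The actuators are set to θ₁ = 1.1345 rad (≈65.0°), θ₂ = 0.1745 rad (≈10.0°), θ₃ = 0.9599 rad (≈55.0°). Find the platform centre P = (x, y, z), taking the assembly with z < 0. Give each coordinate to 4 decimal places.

(-0.0707, 0.0813, -0.3812)

centre 1 = (0.2107·cos0.0°, 0.2107·sin0.0°, -0.1088) = (0.2107, 0.0000, -0.1088)
φ2=120.0°: virtual centre (-0.1391, 0.2409, -0.0208), radius l
φ3=240.0°: virtual centre (-0.1144, -0.1982, -0.0983), radius l
eliminate P² terms by subtracting sphere 1 from 2 and 3
[-0.6996 0.4818 0.1758]·P = 0.0216;  [-0.6503 -0.3963 0.0209]·P = 0.0058
Cramer: x(z) = -0.0192+0.1351z;  y(z) = 0.0169-0.1688z
into |P−centre ₁|² = l²: 1.0468z² + 0.1497z + -0.0950 = 0;  Δ = 0.4202;  z = -0.3812 or 0.2382 → z<0 root = -0.3812
x = -0.0707, y = 0.0813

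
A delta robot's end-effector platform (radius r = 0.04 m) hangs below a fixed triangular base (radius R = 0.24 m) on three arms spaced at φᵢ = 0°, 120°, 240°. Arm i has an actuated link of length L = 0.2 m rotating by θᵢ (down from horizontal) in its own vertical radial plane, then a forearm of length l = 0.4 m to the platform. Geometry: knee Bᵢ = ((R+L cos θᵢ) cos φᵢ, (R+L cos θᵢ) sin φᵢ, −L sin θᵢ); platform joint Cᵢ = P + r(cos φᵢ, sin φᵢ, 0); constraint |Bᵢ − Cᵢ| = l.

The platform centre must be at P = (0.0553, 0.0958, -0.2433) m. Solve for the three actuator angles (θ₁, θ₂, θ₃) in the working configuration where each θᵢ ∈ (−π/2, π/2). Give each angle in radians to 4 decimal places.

arm 1 (φ=0.0°): x'=0.0553, y'=0.0958
  e−x'=0.1447;  (l²−L²−(e−x')²−y'²−z²)/2L = 0.0767
  γ=atan2(-0.2433,0.1447)=-1.0343;  ψ=arccos(0.2710)=1.2963;  θ1=γ+ψ≈0.2621
φ2=120.0° → target in arm frame (0.0553, -0.0958)
  A cos θ + B sin θ = C:  0.1447·cos θ + -0.2433·sin θ = 0.0767
  θ2 = atan2(B,A) + arccos(C/0.2831) = 0.2620
arm 3 (φ=240.0°): x'=-0.1106, y'=0.0000
  e−x'=0.3106;  (l²−L²−(e−x')²−y'²−z²)/2L = -0.0892
  θ3 = atan2(B,A) + arccos(C/0.3946) = 1.1344

θ₁ = 0.2621, θ₂ = 0.2620, θ₃ = 1.1344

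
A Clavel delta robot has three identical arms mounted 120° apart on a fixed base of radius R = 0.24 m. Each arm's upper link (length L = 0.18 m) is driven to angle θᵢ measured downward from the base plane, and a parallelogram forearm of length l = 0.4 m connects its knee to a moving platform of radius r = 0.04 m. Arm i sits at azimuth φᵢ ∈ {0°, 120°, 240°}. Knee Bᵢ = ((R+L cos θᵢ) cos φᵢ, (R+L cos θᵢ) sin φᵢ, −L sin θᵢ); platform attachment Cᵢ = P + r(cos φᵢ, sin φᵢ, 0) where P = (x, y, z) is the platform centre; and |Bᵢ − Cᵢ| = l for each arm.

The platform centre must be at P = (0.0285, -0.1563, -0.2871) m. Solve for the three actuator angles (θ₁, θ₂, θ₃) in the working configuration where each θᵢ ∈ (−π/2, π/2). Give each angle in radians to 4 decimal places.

θ₁ = 0.6105, θ₂ = 1.3961, θ₃ = 0.0002

φ1=0.0° → target in arm frame (0.0285, -0.1563)
  A=0.1715, B=-0.2871, C=(l²−L²−A²−y'²−z²)/(2L)=-0.0241
  θ1 = atan2(B,A) + arccos(C/0.3344) = 0.6105
φ2=120.0° → target in arm frame (-0.1496, 0.0535)
  A cos θ + B sin θ = C:  0.3496·cos θ + -0.2871·sin θ = -0.2220
  γ=atan2(-0.2871,0.3496)=-0.6875;  ψ=arccos(-0.4907)=2.0837;  θ2=γ+ψ≈1.3961
φ3=240.0° → target in arm frame (0.1211, 0.1028)
  e−x'=0.0789;  (l²−L²−(e−x')²−y'²−z²)/2L = 0.0788
  γ=atan2(-0.2871,0.0789)=-1.3026;  ψ=arccos(0.2647)=1.3029;  θ3=γ+ψ≈0.0002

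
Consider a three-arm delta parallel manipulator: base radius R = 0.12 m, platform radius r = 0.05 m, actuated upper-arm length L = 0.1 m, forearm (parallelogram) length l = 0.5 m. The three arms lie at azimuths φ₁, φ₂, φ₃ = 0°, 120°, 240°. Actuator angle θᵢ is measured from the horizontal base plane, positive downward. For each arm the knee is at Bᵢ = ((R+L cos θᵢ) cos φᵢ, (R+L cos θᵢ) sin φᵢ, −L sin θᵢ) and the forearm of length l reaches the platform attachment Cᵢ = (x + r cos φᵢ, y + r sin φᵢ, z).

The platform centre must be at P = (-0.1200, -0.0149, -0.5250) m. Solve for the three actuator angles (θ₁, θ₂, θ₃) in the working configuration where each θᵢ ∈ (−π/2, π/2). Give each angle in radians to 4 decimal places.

θ₁ = 1.0474, θ₂ = 0.5238, θ₃ = 0.4367

φ1=0.0° → target in arm frame (-0.1200, -0.0149)
  A=0.1900, B=-0.5250, C=(l²−L²−A²−y'²−z²)/(2L)=-0.3597
  √(A²+B²)=0.5583;  θ1 = -1.2236+2.2709 ≈ 1.0474
φ2=120.0° → target in arm frame (0.0471, 0.1114)
  A cos θ + B sin θ = C:  0.0229·cos θ + -0.5250·sin θ = -0.2428
  √(A²+B²)=0.5255;  θ2 = -1.5272+2.0510 ≈ 0.5238
rotate P by −φ3: (0.0729, -0.0965, -0.5250)
  e−x'=-0.0029;  (l²−L²−(e−x')²−y'²−z²)/2L = -0.2247
  γ=atan2(-0.5250,-0.0029)=-1.5763;  ψ=arccos(-0.4280)=2.0131;  θ3=γ+ψ≈0.4367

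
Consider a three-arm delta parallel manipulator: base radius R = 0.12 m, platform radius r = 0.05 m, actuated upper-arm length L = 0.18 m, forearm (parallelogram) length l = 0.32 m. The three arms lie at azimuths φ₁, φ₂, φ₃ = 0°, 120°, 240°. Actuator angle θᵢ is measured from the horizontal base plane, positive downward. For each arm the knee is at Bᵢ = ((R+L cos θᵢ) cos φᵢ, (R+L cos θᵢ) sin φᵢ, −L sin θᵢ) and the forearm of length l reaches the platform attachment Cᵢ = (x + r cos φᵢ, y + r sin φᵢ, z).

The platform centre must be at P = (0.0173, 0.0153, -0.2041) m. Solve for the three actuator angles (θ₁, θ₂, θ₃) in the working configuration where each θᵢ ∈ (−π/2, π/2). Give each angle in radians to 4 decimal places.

θ₁ = -0.0877, θ₂ = -0.0001, θ₃ = 0.1743

φ1=0.0° → target in arm frame (0.0173, 0.0153)
  A=0.0527, B=-0.2041, C=(l²−L²−A²−y'²−z²)/(2L)=0.0704
  γ=atan2(-0.2041,0.0527)=-1.3181;  ψ=arccos(0.3338)=1.2304;  θ1=γ+ψ≈-0.0877
rotate P by −φ2: (0.0046, -0.0226, -0.2041)
  A cos θ + B sin θ = C:  0.0654·cos θ + -0.2041·sin θ = 0.0654
  θ2 = atan2(B,A) + arccos(C/0.2143) = -0.0001
arm 3 (φ=240.0°): x'=-0.0219, y'=0.0073
  A cos θ + B sin θ = C:  0.0919·cos θ + -0.2041·sin θ = 0.0551
  γ=atan2(-0.2041,0.0919)=-1.1477;  ψ=arccos(0.2463)=1.3220;  θ3=γ+ψ≈0.1743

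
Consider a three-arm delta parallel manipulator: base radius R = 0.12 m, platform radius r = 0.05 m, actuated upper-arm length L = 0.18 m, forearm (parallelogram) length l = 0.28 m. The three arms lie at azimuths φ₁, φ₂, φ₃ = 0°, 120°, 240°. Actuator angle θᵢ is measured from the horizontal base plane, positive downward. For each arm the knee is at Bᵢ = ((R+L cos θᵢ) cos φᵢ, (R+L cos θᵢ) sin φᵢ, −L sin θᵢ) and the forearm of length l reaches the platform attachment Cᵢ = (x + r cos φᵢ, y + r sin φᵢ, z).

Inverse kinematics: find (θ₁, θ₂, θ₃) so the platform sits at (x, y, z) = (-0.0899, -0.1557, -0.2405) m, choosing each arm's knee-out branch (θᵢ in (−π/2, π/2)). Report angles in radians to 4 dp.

θ₁ = 1.2215, θ₂ = 1.2215, θ₃ = -0.1745

φ1=0.0° → target in arm frame (-0.0899, -0.1557)
  A cos θ + B sin θ = C:  0.1599·cos θ + -0.2405·sin θ = -0.1713
  γ=atan2(-0.2405,0.1599)=-0.9840;  ψ=arccos(-0.5930)=2.2055;  θ1=γ+ψ≈1.2215
rotate P by −φ2: (-0.0899, 0.1557, -0.2405)
  A=0.1599, B=-0.2405, C=(l²−L²−A²−y'²−z²)/(2L)=-0.1712
  θ2 = atan2(B,A) + arccos(C/0.2888) = 1.2215
arm 3 (φ=240.0°): x'=0.1798, y'=0.0000
  A cos θ + B sin θ = C:  -0.1098·cos θ + -0.2405·sin θ = -0.0664
  γ=atan2(-0.2405,-0.1098)=-1.9990;  ψ=arccos(-0.2511)=1.8246;  θ3=γ+ψ≈-0.1745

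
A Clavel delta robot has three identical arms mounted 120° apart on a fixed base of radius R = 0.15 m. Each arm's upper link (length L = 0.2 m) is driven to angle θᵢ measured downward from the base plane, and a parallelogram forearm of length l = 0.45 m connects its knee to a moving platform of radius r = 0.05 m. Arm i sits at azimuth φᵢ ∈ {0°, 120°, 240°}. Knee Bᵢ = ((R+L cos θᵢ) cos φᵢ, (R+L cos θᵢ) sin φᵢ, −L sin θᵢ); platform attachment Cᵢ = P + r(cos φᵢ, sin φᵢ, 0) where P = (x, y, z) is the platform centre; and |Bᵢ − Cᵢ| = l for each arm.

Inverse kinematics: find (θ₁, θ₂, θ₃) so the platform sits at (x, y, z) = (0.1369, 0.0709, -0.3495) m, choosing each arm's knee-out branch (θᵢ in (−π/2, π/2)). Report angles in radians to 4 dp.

rotate P by −φ1: (0.1369, 0.0709, -0.3495)
  e−x'=-0.0369;  (l²−L²−(e−x')²−y'²−z²)/2L = 0.0849
  γ=atan2(-0.3495,-0.0369)=-1.6760;  ψ=arccos(0.2416)=1.3268;  θ1=γ+ψ≈-0.3492
φ2=120.0° → target in arm frame (-0.0070, -0.1540)
  A=0.1070, B=-0.3495, C=(l²−L²−A²−y'²−z²)/(2L)=0.0129
  γ=atan2(-0.3495,0.1070)=-1.2736;  ψ=arccos(0.0354)=1.5354;  θ2=γ+ψ≈0.2618
rotate P by −φ3: (-0.1299, 0.0831, -0.3495)
  A cos θ + B sin θ = C:  0.2299·cos θ + -0.3495·sin θ = -0.0485
  √(A²+B²)=0.4183;  θ3 = -0.9891+1.6869 ≈ 0.6979

θ₁ = -0.3492, θ₂ = 0.2618, θ₃ = 0.6979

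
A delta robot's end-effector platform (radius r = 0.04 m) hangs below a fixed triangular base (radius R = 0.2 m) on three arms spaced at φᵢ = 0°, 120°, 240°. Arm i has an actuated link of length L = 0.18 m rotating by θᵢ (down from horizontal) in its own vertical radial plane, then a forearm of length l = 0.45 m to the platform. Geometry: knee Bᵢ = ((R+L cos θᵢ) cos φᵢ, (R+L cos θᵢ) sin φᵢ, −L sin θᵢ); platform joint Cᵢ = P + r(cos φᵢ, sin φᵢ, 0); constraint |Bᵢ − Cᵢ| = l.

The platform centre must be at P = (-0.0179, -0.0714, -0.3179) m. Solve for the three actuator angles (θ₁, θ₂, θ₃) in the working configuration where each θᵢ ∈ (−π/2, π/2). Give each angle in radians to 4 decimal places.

θ₁ = 0.2614, θ₂ = 0.4363, θ₃ = -0.2621

φ1=0.0° → target in arm frame (-0.0179, -0.0714)
  A cos θ + B sin θ = C:  0.1779·cos θ + -0.3179·sin θ = 0.0897
  √(A²+B²)=0.3643;  θ1 = -1.0606+1.3220 ≈ 0.2614
arm 2 (φ=120.0°): x'=-0.0529, y'=0.0512
  A cos θ + B sin θ = C:  0.2129·cos θ + -0.3179·sin θ = 0.0586
  √(A²+B²)=0.3826;  θ2 = -0.9807+1.4170 ≈ 0.4363
φ3=240.0° → target in arm frame (0.0708, 0.0202)
  A cos θ + B sin θ = C:  0.0892·cos θ + -0.3179·sin θ = 0.1685
  γ=atan2(-0.3179,0.0892)=-1.2972;  ψ=arccos(0.5104)=1.0351;  θ3=γ+ψ≈-0.2621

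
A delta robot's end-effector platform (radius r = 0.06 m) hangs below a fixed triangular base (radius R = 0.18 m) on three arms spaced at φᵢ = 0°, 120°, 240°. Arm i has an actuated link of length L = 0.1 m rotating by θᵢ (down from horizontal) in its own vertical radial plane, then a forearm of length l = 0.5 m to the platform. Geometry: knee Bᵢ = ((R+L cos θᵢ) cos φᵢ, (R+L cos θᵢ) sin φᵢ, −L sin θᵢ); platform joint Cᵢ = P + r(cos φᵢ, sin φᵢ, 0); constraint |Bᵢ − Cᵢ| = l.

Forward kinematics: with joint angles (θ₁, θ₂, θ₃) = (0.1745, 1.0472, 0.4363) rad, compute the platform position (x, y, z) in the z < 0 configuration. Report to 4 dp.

(0.0896, -0.0866, -0.4926)

arm 1 at φ=0.0°: e+L cos θ1 = 0.2185;  S1 = (0.2185, 0.0000, -0.0174)
arm 2 at φ=120.0°: e+L cos θ2 = 0.1700;  S2 = (-0.0850, 0.1472, -0.0866)
arm 3 at φ=240.0°: e+L cos θ3 = 0.2106;  S3 = (-0.1053, -0.1824, -0.0423)
eliminate P² terms by subtracting sphere 1 from 2 and 3
linear system: -0.6070x+0.2944y = -0.0116−-0.1385z; -0.6476x+-0.3648y = -0.0019−-0.0498z
Cramer: x(z) = 0.0116-0.1582z;  y(z) = -0.0155+0.1443z
into |P−S₁|² = l²: 1.0458z² + 0.0957z + -0.2067 = 0;  Δ = 0.8738;  z = -0.4926 or 0.4011 → z<0 root = -0.4926
x = 0.0896, y = -0.0866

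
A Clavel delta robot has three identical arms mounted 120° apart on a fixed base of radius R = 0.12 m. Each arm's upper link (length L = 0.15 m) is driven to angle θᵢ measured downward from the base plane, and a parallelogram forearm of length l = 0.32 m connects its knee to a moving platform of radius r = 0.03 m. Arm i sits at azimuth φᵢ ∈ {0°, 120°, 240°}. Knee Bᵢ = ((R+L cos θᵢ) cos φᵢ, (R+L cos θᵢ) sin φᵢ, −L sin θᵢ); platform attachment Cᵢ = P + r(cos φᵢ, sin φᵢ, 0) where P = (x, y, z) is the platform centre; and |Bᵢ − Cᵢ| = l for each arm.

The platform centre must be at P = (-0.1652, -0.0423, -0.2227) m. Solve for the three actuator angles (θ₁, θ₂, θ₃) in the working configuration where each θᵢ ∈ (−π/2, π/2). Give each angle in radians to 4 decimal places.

θ₁ = 1.2219, θ₂ = 0.1747, θ₃ = -0.3487

rotate P by −φ1: (-0.1652, -0.0423, -0.2227)
  e−x'=0.2552;  (l²−L²−(e−x')²−y'²−z²)/2L = -0.1220
  γ=atan2(-0.2227,0.2552)=-0.7175;  ψ=arccos(-0.3603)=1.9394;  θ1=γ+ψ≈1.2219
rotate P by −φ2: (0.0460, 0.1642, -0.2227)
  e−x'=0.0440;  (l²−L²−(e−x')²−y'²−z²)/2L = 0.0047
  √(A²+B²)=0.2270;  θ2 = -1.3756+1.5503 ≈ 0.1747
φ3=240.0° → target in arm frame (0.1192, -0.1219)
  A cos θ + B sin θ = C:  -0.0292·cos θ + -0.2227·sin θ = 0.0486
  √(A²+B²)=0.2246;  θ3 = -1.7013+1.3526 ≈ -0.3487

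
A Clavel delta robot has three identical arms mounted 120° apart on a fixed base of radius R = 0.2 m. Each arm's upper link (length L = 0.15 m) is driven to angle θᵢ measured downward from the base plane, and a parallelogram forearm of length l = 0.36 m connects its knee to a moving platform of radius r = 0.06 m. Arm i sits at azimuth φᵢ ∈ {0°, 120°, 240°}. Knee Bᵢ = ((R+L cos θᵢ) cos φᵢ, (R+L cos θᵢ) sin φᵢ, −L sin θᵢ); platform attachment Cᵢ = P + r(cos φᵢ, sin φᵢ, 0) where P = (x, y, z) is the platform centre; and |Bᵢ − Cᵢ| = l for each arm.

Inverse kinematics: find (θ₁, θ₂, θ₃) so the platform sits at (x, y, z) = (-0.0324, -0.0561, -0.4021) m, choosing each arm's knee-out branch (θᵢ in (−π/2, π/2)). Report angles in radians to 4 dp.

φ1=0.0° → target in arm frame (-0.0324, -0.0561)
  A cos θ + B sin θ = C:  0.1724·cos θ + -0.4021·sin θ = -0.2915
  θ1 = atan2(B,A) + arccos(C/0.4375) = 1.1343
arm 2 (φ=120.0°): x'=-0.0324, y'=0.0561
  A=0.1724, B=-0.4021, C=(l²−L²−A²−y'²−z²)/(2L)=-0.2915
  θ2 = atan2(B,A) + arccos(C/0.4375) = 1.1342
rotate P by −φ3: (0.0648, 0.0000, -0.4021)
  e−x'=0.0752;  (l²−L²−(e−x')²−y'²−z²)/2L = -0.2008
  γ=atan2(-0.4021,0.0752)=-1.3859;  ψ=arccos(-0.4909)=2.0839;  θ3=γ+ψ≈0.6980

θ₁ = 1.1343, θ₂ = 1.1342, θ₃ = 0.6980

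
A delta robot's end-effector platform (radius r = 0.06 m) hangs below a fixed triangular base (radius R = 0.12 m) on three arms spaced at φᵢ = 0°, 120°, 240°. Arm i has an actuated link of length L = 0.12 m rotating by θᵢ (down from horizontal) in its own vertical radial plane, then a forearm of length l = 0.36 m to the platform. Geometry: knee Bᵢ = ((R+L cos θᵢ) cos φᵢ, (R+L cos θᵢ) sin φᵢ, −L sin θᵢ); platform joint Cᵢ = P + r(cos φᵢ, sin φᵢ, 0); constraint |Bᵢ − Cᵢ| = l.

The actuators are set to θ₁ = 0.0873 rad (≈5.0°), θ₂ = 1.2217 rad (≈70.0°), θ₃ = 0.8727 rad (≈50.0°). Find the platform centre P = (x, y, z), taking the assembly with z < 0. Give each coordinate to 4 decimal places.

(0.1593, -0.0613, -0.3646)

S1 = (0.1795·cos0.0°, 0.1795·sin0.0°, -0.0105) = (0.1795, 0.0000, -0.0105)
arm 2 at φ=120.0°: e+L cos θ2 = 0.1010;  S2 = (-0.0505, 0.0875, -0.1128)
arm 3 at φ=240.0°: e+L cos θ3 = 0.1371;  S3 = (-0.0686, -0.1188, -0.0919)
|S₂|²−|S₁|² = -0.0094;  |S₃|²−|S₁|² = -0.0051
[-0.4601 0.1750 -0.2046]·P = -0.0094;  [-0.4962 -0.2375 -0.1629]·P = -0.0051
det = 0.1961;  x = 0.0159+-0.3932z,  y = -0.0119+0.1354z
quadratic in z: (1.1729)z²+(0.1463)z+(-0.1026)=0, √Δ=0.7090 → z ∈ {-0.3646, 0.2399}; z = -0.3646 (taking z<0)
x = 0.1593, y = -0.0613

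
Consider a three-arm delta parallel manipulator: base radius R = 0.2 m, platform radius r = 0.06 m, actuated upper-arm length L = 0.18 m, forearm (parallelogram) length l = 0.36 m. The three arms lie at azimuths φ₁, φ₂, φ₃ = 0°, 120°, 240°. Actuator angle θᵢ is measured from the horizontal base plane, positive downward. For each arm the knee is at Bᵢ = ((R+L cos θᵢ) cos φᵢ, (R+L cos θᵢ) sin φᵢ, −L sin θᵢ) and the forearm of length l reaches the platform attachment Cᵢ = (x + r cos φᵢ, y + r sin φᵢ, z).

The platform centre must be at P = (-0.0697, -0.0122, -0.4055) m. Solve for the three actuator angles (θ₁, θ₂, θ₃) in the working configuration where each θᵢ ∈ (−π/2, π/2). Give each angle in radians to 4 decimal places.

rotate P by −φ1: (-0.0697, -0.0122, -0.4055)
  A=0.2097, B=-0.4055, C=(l²−L²−A²−y'²−z²)/(2L)=-0.3093
  γ=atan2(-0.4055,0.2097)=-1.0935;  ψ=arccos(-0.6776)=2.3152;  θ1=γ+ψ≈1.2217
φ2=120.0° → target in arm frame (0.0243, 0.0665)
  A=0.1157, B=-0.4055, C=(l²−L²−A²−y'²−z²)/(2L)=-0.2362
  γ=atan2(-0.4055,0.1157)=-1.2928;  ψ=arccos(-0.5602)=2.1654;  θ2=γ+ψ≈0.8726
arm 3 (φ=240.0°): x'=0.0454, y'=-0.0543
  A cos θ + B sin θ = C:  0.0946·cos θ + -0.4055·sin θ = -0.2198
  θ3 = atan2(B,A) + arccos(C/0.4164) = 0.7852

θ₁ = 1.2217, θ₂ = 0.8726, θ₃ = 0.7852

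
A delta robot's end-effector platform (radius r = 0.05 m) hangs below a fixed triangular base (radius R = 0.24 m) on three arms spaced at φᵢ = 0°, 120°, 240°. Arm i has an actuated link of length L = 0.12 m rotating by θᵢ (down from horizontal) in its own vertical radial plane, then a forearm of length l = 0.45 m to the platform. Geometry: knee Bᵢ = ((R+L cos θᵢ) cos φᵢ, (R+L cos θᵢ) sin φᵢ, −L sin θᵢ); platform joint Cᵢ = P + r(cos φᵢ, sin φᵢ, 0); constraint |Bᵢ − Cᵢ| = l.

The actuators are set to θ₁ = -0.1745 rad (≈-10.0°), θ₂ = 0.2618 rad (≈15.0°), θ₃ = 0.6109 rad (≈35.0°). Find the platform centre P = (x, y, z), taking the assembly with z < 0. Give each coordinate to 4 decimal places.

arm 1 at φ=0.0°: ρ1 = 0.3082;  S1 = (0.3082, 0.0000, 0.0208)
arm 2 at φ=120.0°: ρ2 = 0.3059;  S2 = (-0.1530, 0.2649, -0.0311)
φ3=240.0°: virtual centre (-0.1441, -0.2497, -0.0688), radius l
subtract pairs → two planes through P
[-0.9223 0.5299 -0.1038]·P = -0.0009;  [-0.9047 -0.4993 -0.1793]·P = -0.0076
Cramer: x(z) = 0.0047-0.1562z;  y(z) = 0.0066-0.0761z
quadratic in z: (1.0302)z²+(0.0522)z+(-0.1099)=0, √Δ=0.6751 → z ∈ {-0.3530, 0.3023}; z = -0.3530 (taking z<0)
x = 0.0599, y = 0.0334

(0.0599, 0.0334, -0.3530)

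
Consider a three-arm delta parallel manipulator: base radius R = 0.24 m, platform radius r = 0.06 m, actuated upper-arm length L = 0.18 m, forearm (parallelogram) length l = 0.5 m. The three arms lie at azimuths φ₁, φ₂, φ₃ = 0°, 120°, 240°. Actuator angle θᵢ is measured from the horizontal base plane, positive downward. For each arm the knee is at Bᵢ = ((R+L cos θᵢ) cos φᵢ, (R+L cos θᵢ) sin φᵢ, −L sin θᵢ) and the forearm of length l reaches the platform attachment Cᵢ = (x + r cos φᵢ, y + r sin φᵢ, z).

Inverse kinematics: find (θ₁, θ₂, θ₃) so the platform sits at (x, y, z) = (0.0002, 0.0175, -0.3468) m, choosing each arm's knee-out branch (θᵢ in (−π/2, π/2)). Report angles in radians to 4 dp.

arm 1 (φ=0.0°): x'=0.0002, y'=0.0175
  A=0.1798, B=-0.3468, C=(l²−L²−A²−y'²−z²)/(2L)=0.1797
  √(A²+B²)=0.3906;  θ1 = -1.0925+1.0928 ≈ 0.0003
rotate P by −φ2: (0.0151, -0.0089, -0.3468)
  A=0.1649, B=-0.3468, C=(l²−L²−A²−y'²−z²)/(2L)=0.1946
  θ2 = atan2(B,A) + arccos(C/0.3840) = -0.0873
rotate P by −φ3: (-0.0153, -0.0086, -0.3468)
  A=0.1953, B=-0.3468, C=(l²−L²−A²−y'²−z²)/(2L)=0.1643
  √(A²+B²)=0.3980;  θ3 = -1.0580+1.1454 ≈ 0.0874

θ₁ = 0.0003, θ₂ = -0.0873, θ₃ = 0.0874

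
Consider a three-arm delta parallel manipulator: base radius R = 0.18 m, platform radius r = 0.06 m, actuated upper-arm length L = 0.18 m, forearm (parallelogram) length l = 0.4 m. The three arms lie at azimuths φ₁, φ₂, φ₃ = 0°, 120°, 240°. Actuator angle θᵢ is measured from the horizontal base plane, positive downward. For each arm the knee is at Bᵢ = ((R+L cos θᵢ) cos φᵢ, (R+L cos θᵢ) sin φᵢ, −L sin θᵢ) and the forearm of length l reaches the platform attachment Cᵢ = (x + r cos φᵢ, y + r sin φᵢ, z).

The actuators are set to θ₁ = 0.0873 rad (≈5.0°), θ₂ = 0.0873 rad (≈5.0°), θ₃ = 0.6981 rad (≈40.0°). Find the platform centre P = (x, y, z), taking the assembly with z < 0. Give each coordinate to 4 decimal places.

(0.0447, 0.0774, -0.3143)

φ1=0.0°: virtual centre (0.2993, 0.0000, -0.0157), radius l
φ2=120.0°: virtual centre (-0.1497, 0.2592, -0.0157), radius l
O3 = (0.2579·cos240.0°, 0.2579·sin240.0°, -0.1157) = (-0.1289, -0.2233, -0.1157)
subtract pairs → two planes through P
[-0.8979 0.5184 0.0000]·P = 0.0000;  [-0.8565 -0.4467 -0.2000]·P = -0.0099
det = 0.8451;  x = 0.0061+-0.1227z,  y = 0.0106+-0.2125z
quadratic in z: (1.0602)z²+(0.0988)z+(-0.0737)=0, √Δ=0.5676 → z ∈ {-0.3143, 0.2211}; z = -0.3143 (taking z<0)
x = 0.0447, y = 0.0774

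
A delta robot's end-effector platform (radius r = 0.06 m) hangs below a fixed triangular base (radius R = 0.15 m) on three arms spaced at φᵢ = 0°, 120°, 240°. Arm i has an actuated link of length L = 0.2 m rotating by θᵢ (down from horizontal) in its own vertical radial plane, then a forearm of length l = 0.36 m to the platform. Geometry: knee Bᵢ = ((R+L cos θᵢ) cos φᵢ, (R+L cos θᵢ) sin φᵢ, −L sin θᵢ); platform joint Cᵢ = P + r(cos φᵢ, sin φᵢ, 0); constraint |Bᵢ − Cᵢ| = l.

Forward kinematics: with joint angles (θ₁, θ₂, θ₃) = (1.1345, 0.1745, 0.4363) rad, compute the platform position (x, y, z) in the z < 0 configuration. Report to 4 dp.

(-0.1545, 0.0337, -0.3234)

φ1=0.0°: virtual centre (0.1745, 0.0000, -0.1813), radius l
φ2=120.0°: virtual centre (-0.1435, 0.2485, -0.0347), radius l
O3 = (0.2713·cos240.0°, 0.2713·sin240.0°, -0.0845) = (-0.1356, -0.2349, -0.0845)
subtract pairs → two planes through P
plane₁₂: -0.6360x+0.4970y+0.2931z = 0.0202
Cramer: x(z) = -0.0299+0.3852z;  y(z) = 0.0024-0.0967z
into |P−O₁|² = l²: 1.1578z² + 0.2046z + -0.0549 = 0;  Δ = 0.2963;  z = -0.3234 or 0.1467 → z<0 root = -0.3234
x = -0.1545, y = 0.0337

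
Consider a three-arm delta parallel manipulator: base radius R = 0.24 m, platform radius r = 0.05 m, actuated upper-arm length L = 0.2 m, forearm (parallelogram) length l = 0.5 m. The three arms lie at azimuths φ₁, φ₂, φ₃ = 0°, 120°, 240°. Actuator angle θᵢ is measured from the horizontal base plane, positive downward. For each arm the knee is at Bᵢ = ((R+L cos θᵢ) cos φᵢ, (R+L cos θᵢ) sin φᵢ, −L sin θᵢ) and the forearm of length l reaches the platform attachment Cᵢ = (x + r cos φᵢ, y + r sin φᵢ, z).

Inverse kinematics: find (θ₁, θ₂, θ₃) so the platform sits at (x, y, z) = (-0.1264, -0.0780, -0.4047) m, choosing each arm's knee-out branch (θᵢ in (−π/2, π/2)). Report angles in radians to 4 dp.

φ1=0.0° → target in arm frame (-0.1264, -0.0780)
  e−x'=0.3164;  (l²−L²−(e−x')²−y'²−z²)/2L = -0.1499
  θ1 = atan2(B,A) + arccos(C/0.5137) = 0.9597
arm 2 (φ=120.0°): x'=-0.0043, y'=0.1485
  e−x'=0.1943;  (l²−L²−(e−x')²−y'²−z²)/2L = -0.0340
  θ2 = atan2(B,A) + arccos(C/0.4489) = 0.5235
rotate P by −φ3: (0.1307, -0.0705, -0.4047)
  e−x'=0.0593;  (l²−L²−(e−x')²−y'²−z²)/2L = 0.0944
  θ3 = atan2(B,A) + arccos(C/0.4090) = -0.0874

θ₁ = 0.9597, θ₂ = 0.5235, θ₃ = -0.0874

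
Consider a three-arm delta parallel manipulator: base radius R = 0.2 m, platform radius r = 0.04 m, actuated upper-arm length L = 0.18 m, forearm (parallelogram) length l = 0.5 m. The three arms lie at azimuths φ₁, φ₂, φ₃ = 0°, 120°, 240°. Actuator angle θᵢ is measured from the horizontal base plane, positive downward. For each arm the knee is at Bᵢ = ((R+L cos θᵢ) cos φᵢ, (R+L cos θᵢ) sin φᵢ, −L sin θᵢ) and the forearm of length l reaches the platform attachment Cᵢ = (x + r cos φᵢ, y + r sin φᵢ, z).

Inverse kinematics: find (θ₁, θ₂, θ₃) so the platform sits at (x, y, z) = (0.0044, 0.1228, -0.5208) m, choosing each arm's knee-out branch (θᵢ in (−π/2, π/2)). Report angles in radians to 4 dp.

θ₁ = 0.7852, θ₂ = 0.4363, θ₃ = 1.1345

arm 1 (φ=0.0°): x'=0.0044, y'=0.1228
  e−x'=0.1556;  (l²−L²−(e−x')²−y'²−z²)/2L = -0.2581
  θ1 = atan2(B,A) + arccos(C/0.5435) = 0.7852
φ2=120.0° → target in arm frame (0.1041, -0.0652)
  e−x'=0.0559;  (l²−L²−(e−x')²−y'²−z²)/2L = -0.1695
  θ2 = atan2(B,A) + arccos(C/0.5238) = 0.4363
rotate P by −φ3: (-0.1085, -0.0576, -0.5208)
  A=0.2685, B=-0.5208, C=(l²−L²−A²−y'²−z²)/(2L)=-0.3585
  θ3 = atan2(B,A) + arccos(C/0.5860) = 1.1345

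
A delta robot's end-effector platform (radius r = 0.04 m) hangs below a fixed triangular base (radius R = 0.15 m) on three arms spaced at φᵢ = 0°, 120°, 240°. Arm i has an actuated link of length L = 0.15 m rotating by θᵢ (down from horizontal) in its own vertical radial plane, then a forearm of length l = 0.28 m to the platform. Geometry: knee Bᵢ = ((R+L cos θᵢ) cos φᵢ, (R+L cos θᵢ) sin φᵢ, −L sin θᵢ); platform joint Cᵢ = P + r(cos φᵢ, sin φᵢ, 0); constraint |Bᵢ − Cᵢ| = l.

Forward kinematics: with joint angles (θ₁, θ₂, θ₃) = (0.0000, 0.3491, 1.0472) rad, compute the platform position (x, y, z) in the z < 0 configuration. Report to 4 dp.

(0.0640, 0.0642, -0.1894)

centre 1 = (0.2600·cos0.0°, 0.2600·sin0.0°, 0.0000) = (0.2600, 0.0000, 0.0000)
φ2=120.0°: virtual centre (-0.1255, 0.2173, -0.0513), radius l
arm 3 at φ=240.0°: ρ3 = 0.1850;  centre 3 = (-0.0925, -0.1602, -0.1299)
|centre ₂|²−|centre ₁|² = -0.0020;  |centre ₃|²−|centre ₁|² = -0.0165
[-0.7710 0.4347 -0.1026]·P = -0.0020;  [-0.7050 -0.3204 -0.2598]·P = -0.0165
Cramer: x(z) = 0.0141-0.2634z;  y(z) = 0.0204-0.2312z
quadratic in z: (1.1229)z²+(0.1201)z+(-0.0175)=0, √Δ=0.3051 → z ∈ {-0.1894, 0.0824}; z = -0.1894 (taking z<0)
x = 0.0640, y = 0.0642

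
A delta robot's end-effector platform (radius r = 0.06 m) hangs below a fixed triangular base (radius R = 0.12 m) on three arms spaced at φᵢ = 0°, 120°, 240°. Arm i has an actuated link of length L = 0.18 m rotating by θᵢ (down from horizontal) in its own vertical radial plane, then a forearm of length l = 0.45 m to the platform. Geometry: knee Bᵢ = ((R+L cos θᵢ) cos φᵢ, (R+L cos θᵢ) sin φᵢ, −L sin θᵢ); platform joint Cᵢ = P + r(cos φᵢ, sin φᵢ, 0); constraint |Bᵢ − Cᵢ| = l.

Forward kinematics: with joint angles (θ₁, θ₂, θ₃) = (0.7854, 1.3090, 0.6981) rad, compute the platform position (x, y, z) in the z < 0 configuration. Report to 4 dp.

(0.0660, -0.1500, -0.5338)

S1 = (0.1873·cos0.0°, 0.1873·sin0.0°, -0.1273) = (0.1873, 0.0000, -0.1273)
arm 2 at φ=120.0°: e+L cos θ2 = 0.1066;  S2 = (-0.0533, 0.0923, -0.1739)
arm 3 at φ=240.0°: e+L cos θ3 = 0.1979;  S3 = (-0.0989, -0.1714, -0.1157)
subtract pairs → two planes through P
plane₁₂: -0.4811x+0.1846y+-0.0932z = -0.0097
det = 0.2706;  x = 0.0114+-0.1022z,  y = -0.0227+0.2383z
into |P−S₁|² = l²: 1.0672z² + 0.2797z + -0.1548 = 0;  Δ = 0.7393;  z = -0.5338 or 0.2718 → z<0 root = -0.5338
x = 0.0660, y = -0.1500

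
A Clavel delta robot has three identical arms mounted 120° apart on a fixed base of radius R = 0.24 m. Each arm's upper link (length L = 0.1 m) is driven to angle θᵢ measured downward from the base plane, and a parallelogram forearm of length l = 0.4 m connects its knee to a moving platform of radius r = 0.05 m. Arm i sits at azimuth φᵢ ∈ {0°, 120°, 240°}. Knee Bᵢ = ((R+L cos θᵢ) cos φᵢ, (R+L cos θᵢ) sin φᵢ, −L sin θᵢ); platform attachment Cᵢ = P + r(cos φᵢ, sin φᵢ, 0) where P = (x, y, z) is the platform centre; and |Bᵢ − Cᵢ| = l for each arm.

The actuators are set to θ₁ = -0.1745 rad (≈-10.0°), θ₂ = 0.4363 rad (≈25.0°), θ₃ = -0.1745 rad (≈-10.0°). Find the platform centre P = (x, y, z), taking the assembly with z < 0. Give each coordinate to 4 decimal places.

centre 1 = (0.2885·cos0.0°, 0.2885·sin0.0°, 0.0174) = (0.2885, 0.0000, 0.0174)
centre 2 = (0.2806·cos120.0°, 0.2806·sin120.0°, -0.0423) = (-0.1403, 0.2430, -0.0423)
centre 3 = (0.2885·cos240.0°, 0.2885·sin240.0°, 0.0174) = (-0.1442, -0.2498, 0.0174)
|centre ₂|²−|centre ₁|² = -0.0030;  |centre ₃|²−|centre ₁|² = 0.0000
plane₁₂: -0.8576x+0.4861y+-0.1192z = -0.0030
det = 0.8492;  x = 0.0018+-0.0702z,  y = -0.0030+0.1215z
quadratic in z: (1.0197)z²+(0.0048)z+(-0.0775)=0, √Δ=0.5622 → z ∈ {-0.2780, 0.2733}; z = -0.2780 (taking z<0)
x = 0.0213, y = -0.0368

(0.0213, -0.0368, -0.2780)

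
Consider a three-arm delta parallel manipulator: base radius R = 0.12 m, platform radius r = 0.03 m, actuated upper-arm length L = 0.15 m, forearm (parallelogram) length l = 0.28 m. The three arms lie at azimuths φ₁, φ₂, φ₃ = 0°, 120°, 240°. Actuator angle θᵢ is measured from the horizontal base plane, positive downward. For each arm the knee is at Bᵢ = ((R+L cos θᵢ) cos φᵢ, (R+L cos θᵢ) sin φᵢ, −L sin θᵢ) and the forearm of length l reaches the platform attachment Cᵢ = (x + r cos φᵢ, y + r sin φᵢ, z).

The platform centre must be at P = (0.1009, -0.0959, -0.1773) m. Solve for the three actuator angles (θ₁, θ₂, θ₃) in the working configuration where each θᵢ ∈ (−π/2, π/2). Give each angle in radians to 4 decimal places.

φ1=0.0° → target in arm frame (0.1009, -0.0959)
  A cos θ + B sin θ = C:  -0.0109·cos θ + -0.1773·sin θ = 0.0505
  √(A²+B²)=0.1776;  θ1 = -1.6322+1.2825 ≈ -0.3496
arm 2 (φ=120.0°): x'=-0.1335, y'=-0.0394
  e−x'=0.2235;  (l²−L²−(e−x')²−y'²−z²)/2L = -0.0901
  √(A²+B²)=0.2853;  θ2 = -0.6706+1.8923 ≈ 1.2217
rotate P by −φ3: (0.0326, 0.1353, -0.1773)
  A cos θ + B sin θ = C:  0.0574·cos θ + -0.1773·sin θ = 0.0095
  γ=atan2(-0.1773,0.0574)=-1.2577;  ψ=arccos(0.0511)=1.5197;  θ3=γ+ψ≈0.2620

θ₁ = -0.3496, θ₂ = 1.2217, θ₃ = 0.2620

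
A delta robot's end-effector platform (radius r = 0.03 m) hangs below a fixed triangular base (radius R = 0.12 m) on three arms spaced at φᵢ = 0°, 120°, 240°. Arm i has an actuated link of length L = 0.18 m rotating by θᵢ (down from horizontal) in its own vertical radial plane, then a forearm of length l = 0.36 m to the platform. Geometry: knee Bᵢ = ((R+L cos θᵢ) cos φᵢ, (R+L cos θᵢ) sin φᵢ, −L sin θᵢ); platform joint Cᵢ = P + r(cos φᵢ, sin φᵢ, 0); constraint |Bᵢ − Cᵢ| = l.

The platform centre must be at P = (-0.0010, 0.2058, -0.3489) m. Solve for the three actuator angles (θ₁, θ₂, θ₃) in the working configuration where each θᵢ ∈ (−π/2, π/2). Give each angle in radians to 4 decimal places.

rotate P by −φ1: (-0.0010, 0.2058, -0.3489)
  A cos θ + B sin θ = C:  0.0910·cos θ + -0.3489·sin θ = -0.2088
  √(A²+B²)=0.3606;  θ1 = -1.3157+2.1884 ≈ 0.8727
rotate P by −φ2: (0.1787, -0.1020, -0.3489)
  e−x'=-0.0887;  (l²−L²−(e−x')²−y'²−z²)/2L = -0.1189
  √(A²+B²)=0.3600;  θ2 = -1.8198+1.9075 ≈ 0.0877
arm 3 (φ=240.0°): x'=-0.1777, y'=-0.1038
  e−x'=0.2677;  (l²−L²−(e−x')²−y'²−z²)/2L = -0.2972
  γ=atan2(-0.3489,0.2677)=-0.9163;  ψ=arccos(-0.6757)=2.3127;  θ3=γ+ψ≈1.3964

θ₁ = 0.8727, θ₂ = 0.0877, θ₃ = 1.3964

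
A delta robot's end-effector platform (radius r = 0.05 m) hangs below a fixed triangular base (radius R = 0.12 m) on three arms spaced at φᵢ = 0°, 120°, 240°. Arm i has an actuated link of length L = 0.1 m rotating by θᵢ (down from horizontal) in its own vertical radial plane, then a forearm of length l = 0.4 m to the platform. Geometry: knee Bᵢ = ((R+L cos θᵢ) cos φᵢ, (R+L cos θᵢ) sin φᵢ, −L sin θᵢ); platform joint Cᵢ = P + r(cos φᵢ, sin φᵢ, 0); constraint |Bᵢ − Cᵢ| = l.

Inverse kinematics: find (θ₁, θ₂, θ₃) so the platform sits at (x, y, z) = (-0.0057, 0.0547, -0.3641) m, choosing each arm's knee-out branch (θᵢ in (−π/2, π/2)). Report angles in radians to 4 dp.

θ₁ = 0.0876, θ₂ = -0.1745, θ₃ = 0.2618

φ1=0.0° → target in arm frame (-0.0057, 0.0547)
  A cos θ + B sin θ = C:  0.0757·cos θ + -0.3641·sin θ = 0.0435
  γ=atan2(-0.3641,0.0757)=-1.3658;  ψ=arccos(0.1171)=1.4534;  θ1=γ+ψ≈0.0876
rotate P by −φ2: (0.0502, -0.0224, -0.3641)
  A cos θ + B sin θ = C:  0.0198·cos θ + -0.3641·sin θ = 0.0827
  θ2 = atan2(B,A) + arccos(C/0.3646) = -0.1745
φ3=240.0° → target in arm frame (-0.0445, -0.0323)
  A cos θ + B sin θ = C:  0.1145·cos θ + -0.3641·sin θ = 0.0164
  γ=atan2(-0.3641,0.1145)=-1.2661;  ψ=arccos(0.0429)=1.5279;  θ3=γ+ψ≈0.2618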